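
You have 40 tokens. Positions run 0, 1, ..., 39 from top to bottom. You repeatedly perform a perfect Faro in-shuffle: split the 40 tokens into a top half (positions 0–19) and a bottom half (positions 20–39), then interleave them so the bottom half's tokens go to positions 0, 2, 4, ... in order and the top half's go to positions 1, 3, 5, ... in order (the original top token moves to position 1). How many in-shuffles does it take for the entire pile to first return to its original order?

20

The in-shuffle permutes the 40 positions with cycle lengths [20, 20].
Every token is home exactly when every cycle has completed a whole number of laps, i.e. after lcm(20) = 20 in-shuffles.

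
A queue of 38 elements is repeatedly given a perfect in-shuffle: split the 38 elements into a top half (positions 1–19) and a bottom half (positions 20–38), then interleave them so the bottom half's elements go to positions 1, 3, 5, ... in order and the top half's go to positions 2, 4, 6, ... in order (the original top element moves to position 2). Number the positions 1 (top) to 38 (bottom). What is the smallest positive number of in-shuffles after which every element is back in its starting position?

The in-shuffle permutes the 38 positions with cycle lengths [2, 12, 12, 12].
Every element is home exactly when every cycle has completed a whole number of laps, i.e. after lcm(2, 12) = 12 in-shuffles.

12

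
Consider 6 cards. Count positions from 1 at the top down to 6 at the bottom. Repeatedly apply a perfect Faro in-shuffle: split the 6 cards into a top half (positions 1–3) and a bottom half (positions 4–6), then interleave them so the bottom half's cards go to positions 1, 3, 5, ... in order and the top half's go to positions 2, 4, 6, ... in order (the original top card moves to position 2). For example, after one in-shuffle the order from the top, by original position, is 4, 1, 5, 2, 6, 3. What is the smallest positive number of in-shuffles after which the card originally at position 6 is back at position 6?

3

Follow position 6 under repeated in-shuffles:
6 → 5 → 3 → 6
It first returns after 3 in-shuffles.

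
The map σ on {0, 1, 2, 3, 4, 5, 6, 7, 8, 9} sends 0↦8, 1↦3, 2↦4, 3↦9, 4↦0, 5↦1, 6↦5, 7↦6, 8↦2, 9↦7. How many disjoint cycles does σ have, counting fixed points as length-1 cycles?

Cycle decomposition: (0 8 2 4) (1 3 9 7 6 5).
2 cycles.

2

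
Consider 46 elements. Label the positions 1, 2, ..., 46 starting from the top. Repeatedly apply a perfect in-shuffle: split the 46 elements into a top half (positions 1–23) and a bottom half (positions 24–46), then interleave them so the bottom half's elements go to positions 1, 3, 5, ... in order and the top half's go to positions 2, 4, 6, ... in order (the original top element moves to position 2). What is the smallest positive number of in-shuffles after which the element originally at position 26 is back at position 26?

Follow position 26 under repeated in-shuffles:
26 → 5 → 10 → 20 → 40 → 33 → 19 → 38 → ... → 26 (length 23)
It first returns after 23 in-shuffles.

23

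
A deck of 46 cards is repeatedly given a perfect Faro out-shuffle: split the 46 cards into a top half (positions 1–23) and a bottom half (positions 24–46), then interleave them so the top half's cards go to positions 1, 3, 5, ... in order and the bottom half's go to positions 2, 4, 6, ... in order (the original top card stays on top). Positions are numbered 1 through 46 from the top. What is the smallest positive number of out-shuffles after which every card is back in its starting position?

12

The out-shuffle permutes the 46 positions with cycle lengths [1, 1, 2, 4, 4, 4, 6, 12, 12].
Every card is home exactly when every cycle has completed a whole number of laps, i.e. after lcm(1, 2, 4, 6, 12) = 12 out-shuffles.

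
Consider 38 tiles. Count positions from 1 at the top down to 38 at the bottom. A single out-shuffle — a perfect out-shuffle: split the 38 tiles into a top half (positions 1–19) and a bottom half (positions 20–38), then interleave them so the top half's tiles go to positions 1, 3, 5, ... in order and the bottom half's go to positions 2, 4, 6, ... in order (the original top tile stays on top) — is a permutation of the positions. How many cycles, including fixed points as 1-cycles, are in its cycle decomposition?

3

Trace each unvisited position around until it returns:
(1) (2 3 5 9 17 33 ... len 36) (38)
3 cycles in total.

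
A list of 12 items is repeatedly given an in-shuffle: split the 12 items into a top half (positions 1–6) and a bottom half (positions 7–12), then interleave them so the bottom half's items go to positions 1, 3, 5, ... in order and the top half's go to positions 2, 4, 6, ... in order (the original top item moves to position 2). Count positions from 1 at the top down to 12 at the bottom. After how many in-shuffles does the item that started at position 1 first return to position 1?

Follow position 1 under repeated in-shuffles:
1 → 2 → 4 → 8 → 3 → 6 → 12 → 11 → 9 → 5 → 10 → 7 → 1
It first returns after 12 in-shuffles.

12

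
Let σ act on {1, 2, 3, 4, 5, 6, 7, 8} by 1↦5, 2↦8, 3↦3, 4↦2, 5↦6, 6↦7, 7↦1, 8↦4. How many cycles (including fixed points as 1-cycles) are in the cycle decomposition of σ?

Cycle decomposition: (1 5 6 7) (2 8 4) (3).
3 cycles.

3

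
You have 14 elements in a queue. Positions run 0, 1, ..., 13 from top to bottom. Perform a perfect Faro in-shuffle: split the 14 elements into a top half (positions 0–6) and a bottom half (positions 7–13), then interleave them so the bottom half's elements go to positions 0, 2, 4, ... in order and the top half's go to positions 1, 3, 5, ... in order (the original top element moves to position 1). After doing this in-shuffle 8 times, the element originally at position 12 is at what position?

Track the element's position through each in-shuffle:
12 → 10 → 6 → 13 → 12 → 10 → 6 → 13 → 12

12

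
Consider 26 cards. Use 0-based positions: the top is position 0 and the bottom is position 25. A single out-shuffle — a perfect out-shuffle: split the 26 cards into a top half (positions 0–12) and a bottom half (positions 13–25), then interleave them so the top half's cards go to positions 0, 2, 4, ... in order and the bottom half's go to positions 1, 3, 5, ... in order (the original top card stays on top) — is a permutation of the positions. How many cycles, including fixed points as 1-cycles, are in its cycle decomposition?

4

Trace each unvisited position around until it returns:
(0) (1 2 4 8 16 7 ... len 20) (5 10 20 15) (25)
4 cycles in total.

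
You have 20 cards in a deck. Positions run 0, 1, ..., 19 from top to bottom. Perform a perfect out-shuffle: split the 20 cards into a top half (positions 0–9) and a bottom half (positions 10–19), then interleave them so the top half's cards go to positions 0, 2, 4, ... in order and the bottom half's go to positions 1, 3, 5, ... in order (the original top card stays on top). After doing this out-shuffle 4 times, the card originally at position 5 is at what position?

Track the card's position through each out-shuffle:
5 → 10 → 1 → 2 → 4

4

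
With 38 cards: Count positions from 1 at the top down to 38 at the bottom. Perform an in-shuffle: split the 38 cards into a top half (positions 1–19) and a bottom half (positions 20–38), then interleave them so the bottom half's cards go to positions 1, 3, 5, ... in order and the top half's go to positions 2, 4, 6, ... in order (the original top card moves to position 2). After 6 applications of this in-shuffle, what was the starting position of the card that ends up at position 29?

23

Work backwards from position 29, undoing one in-shuffle at a time:
29 ← 34 ← 17 ← 28 ← 14 ← 7 ← 23
So the card now at position 29 started at position 23.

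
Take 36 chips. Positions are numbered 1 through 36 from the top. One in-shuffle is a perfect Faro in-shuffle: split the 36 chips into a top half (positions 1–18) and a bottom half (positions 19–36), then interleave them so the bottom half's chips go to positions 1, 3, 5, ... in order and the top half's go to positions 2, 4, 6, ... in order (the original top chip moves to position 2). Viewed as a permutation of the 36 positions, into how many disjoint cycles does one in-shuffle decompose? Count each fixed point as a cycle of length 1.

Trace each unvisited position around until it returns:
(1 2 4 8 16 32 ... len 36)
1 cycle in total.

1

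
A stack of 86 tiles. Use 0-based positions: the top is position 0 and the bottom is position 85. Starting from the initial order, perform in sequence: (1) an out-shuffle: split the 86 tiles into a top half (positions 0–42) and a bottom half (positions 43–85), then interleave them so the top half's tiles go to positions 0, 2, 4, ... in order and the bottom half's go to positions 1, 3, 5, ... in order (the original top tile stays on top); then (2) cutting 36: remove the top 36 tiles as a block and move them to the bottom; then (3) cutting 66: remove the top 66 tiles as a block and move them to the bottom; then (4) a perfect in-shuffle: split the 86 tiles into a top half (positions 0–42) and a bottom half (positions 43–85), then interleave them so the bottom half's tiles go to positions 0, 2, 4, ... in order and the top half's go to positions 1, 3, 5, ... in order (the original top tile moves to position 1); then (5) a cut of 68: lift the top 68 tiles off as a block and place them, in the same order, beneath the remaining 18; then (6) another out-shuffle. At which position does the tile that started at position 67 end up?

Track the tile from position 67 forward through each operation:
  after op 1 (out-shuffle): 67 → 49
  after op 2 (cut 36): 49 → 13
  after op 3 (cut 66): 13 → 33
  after op 4 (in-shuffle): 33 → 67
  after op 5 (cut 68): 67 → 85
  after op 6 (out-shuffle): 85 → 85

85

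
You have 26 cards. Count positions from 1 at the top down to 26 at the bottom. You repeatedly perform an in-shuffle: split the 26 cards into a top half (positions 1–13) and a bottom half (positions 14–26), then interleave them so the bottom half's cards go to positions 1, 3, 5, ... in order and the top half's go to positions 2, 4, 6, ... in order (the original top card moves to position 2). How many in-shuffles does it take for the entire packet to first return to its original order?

The in-shuffle permutes the 26 positions with cycle lengths [2, 6, 18].
Every card is home exactly when every cycle has completed a whole number of laps, i.e. after lcm(2, 6, 18) = 18 in-shuffles.

18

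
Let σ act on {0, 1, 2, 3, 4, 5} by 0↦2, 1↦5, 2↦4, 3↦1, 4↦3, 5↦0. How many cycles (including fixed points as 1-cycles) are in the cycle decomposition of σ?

1

Cycle decomposition: (0 2 4 3 1 5).
1 cycle.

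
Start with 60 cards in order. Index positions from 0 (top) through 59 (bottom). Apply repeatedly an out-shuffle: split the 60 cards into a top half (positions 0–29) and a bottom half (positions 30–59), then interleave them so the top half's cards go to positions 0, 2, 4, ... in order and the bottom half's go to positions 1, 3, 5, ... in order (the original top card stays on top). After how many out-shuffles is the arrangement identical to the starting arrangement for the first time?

58

The out-shuffle permutes the 60 positions with cycle lengths [1, 1, 58].
Every card is home exactly when every cycle has completed a whole number of laps, i.e. after lcm(1, 58) = 58 out-shuffles.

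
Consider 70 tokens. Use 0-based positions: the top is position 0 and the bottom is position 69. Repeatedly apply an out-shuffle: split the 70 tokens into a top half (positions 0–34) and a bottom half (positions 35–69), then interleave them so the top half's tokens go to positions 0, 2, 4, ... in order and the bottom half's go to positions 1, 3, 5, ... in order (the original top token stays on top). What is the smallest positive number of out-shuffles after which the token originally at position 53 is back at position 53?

22

Follow position 53 under repeated out-shuffles:
53 → 37 → 5 → 10 → 20 → 40 → 11 → 22 → ... → 53 (length 22)
It first returns after 22 out-shuffles.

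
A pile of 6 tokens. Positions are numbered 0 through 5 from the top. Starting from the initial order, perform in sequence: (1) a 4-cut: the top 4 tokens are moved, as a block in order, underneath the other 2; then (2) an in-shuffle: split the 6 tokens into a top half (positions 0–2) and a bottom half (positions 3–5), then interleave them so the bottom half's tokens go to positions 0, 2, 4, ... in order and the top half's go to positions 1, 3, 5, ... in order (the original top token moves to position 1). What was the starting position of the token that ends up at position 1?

4

Undo the operations in reverse order, starting from position 1:
  undo op 2 (in-shuffle, from top half): 1 ← 0
  undo op 1 (cut 4): 0 ← 4
So the token at position 1 came from original position 4.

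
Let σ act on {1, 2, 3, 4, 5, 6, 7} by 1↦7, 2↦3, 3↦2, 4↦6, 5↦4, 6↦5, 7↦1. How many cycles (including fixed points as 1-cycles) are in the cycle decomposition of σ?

Cycle decomposition: (1 7) (2 3) (4 6 5).
3 cycles.

3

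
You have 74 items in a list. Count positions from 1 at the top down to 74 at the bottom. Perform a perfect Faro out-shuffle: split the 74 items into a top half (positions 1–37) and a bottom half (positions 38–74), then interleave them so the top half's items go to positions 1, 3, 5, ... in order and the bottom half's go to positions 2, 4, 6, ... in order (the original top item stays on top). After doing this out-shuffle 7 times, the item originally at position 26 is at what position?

62

Track the item's position through each out-shuffle:
26 → 51 → 28 → 55 → 36 → 71 → 68 → 62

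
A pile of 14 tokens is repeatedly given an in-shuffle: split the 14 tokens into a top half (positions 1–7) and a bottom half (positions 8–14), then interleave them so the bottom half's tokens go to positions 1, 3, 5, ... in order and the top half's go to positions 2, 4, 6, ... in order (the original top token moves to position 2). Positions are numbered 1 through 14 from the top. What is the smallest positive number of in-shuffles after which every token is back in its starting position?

The in-shuffle permutes the 14 positions with cycle lengths [2, 4, 4, 4].
Every token is home exactly when every cycle has completed a whole number of laps, i.e. after lcm(2, 4) = 4 in-shuffles.

4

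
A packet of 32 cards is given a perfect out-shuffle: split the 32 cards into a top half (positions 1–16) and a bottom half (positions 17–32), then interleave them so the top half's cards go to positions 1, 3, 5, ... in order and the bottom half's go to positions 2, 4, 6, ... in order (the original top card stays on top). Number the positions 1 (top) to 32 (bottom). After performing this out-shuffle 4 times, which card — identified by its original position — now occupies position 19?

6

Work backwards from position 19, undoing one out-shuffle at a time:
19 ← 10 ← 21 ← 11 ← 6
So the card now at position 19 started at position 6.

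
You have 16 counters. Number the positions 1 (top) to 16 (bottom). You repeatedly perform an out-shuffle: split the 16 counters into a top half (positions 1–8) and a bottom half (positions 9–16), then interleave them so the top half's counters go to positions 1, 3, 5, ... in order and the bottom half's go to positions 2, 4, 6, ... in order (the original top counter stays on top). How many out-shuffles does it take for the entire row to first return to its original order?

The out-shuffle permutes the 16 positions with cycle lengths [1, 1, 2, 4, 4, 4].
Every counter is home exactly when every cycle has completed a whole number of laps, i.e. after lcm(1, 2, 4) = 4 out-shuffles.

4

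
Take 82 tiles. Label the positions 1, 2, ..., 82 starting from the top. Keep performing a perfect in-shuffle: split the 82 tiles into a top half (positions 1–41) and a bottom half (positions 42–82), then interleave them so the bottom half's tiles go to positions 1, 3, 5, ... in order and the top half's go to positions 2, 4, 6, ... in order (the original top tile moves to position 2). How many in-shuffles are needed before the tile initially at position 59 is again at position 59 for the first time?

82

Follow position 59 under repeated in-shuffles:
59 → 35 → 70 → 57 → 31 → 62 → 41 → 82 → ... → 59 (length 82)
It first returns after 82 in-shuffles.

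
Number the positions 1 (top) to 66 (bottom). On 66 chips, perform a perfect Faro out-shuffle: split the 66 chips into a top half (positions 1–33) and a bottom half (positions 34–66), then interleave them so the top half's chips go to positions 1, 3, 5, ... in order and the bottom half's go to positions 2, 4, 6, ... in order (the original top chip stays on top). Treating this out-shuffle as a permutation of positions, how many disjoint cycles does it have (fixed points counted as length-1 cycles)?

8

Trace each unvisited position around until it returns:
(1) (2 3 5 9 17 33 ... len 12) (4 7 13 25 49 32 ... len 12) (6 11 21 41 16 31 ... len 12) (8 15 29 57 48 30 ... len 12) (12 23 45 24 47 28 ... len 12) (14 27 53 40) (66)
8 cycles in total.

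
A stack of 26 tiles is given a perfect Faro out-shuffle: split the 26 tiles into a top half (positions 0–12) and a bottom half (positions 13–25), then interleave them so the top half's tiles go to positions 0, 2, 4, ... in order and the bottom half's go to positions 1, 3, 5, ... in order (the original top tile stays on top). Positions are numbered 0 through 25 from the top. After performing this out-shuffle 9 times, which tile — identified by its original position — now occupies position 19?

12

Work backwards from position 19, undoing one out-shuffle at a time:
19 ← 22 ← 11 ← 18 ← 9 ← 17 ← 21 ← 23 ← 24 ← 12
So the tile now at position 19 started at position 12.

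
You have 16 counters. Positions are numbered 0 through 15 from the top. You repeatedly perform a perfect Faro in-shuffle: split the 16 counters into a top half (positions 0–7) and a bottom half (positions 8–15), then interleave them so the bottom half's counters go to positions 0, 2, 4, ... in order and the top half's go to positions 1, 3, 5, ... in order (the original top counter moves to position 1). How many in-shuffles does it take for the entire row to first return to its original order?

8

The in-shuffle permutes the 16 positions with cycle lengths [8, 8].
Every counter is home exactly when every cycle has completed a whole number of laps, i.e. after lcm(8) = 8 in-shuffles.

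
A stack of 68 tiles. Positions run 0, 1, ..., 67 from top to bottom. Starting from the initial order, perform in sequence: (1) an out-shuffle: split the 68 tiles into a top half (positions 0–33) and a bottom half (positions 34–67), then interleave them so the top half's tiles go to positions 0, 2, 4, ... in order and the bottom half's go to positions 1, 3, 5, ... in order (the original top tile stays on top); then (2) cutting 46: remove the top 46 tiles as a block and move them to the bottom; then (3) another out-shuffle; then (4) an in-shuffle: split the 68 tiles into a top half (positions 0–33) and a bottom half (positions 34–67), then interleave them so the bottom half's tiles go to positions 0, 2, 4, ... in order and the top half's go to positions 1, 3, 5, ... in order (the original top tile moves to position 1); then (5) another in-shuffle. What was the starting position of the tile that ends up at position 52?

5

Undo the operations in reverse order, starting from position 52:
  undo op 5 (in-shuffle, from bottom half): 52 ← 60
  undo op 4 (in-shuffle, from bottom half): 60 ← 64
  undo op 3 (out-shuffle, from top half): 64 ← 32
  undo op 2 (cut 46): 32 ← 10
  undo op 1 (out-shuffle, from top half): 10 ← 5
So the tile at position 52 came from original position 5.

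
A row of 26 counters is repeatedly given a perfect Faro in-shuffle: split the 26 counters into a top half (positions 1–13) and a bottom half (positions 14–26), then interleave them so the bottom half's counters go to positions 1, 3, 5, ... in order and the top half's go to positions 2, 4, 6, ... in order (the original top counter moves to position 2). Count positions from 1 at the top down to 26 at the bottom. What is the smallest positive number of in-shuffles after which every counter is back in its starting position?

The in-shuffle permutes the 26 positions with cycle lengths [2, 6, 18].
Every counter is home exactly when every cycle has completed a whole number of laps, i.e. after lcm(2, 6, 18) = 18 in-shuffles.

18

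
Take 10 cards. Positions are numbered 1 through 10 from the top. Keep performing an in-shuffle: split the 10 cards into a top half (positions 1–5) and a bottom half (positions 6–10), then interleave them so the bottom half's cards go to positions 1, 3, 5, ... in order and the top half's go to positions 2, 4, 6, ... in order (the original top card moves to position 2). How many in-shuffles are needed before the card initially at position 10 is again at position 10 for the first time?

10

Follow position 10 under repeated in-shuffles:
10 → 9 → 7 → 3 → 6 → 1 → 2 → 4 → 8 → 5 → 10
It first returns after 10 in-shuffles.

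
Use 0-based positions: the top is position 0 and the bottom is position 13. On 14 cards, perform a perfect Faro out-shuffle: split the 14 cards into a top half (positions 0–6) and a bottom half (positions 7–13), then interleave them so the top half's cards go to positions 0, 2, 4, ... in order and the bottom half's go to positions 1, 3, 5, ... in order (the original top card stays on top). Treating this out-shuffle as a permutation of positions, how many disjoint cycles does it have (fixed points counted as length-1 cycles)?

3

Trace each unvisited position around until it returns:
(0) (1 2 4 8 3 6 ... len 12) (13)
3 cycles in total.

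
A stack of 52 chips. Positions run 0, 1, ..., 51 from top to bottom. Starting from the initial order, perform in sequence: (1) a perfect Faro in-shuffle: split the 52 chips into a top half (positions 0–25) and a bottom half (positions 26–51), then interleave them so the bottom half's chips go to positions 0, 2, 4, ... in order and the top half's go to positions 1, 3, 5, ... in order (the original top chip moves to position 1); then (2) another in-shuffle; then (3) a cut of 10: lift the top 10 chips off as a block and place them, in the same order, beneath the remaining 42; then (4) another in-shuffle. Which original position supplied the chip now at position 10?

Undo the operations in reverse order, starting from position 10:
  undo op 4 (in-shuffle, from bottom half): 10 ← 31
  undo op 3 (cut 10): 31 ← 41
  undo op 2 (in-shuffle, from top half): 41 ← 20
  undo op 1 (in-shuffle, from bottom half): 20 ← 36
So the chip at position 10 came from original position 36.

36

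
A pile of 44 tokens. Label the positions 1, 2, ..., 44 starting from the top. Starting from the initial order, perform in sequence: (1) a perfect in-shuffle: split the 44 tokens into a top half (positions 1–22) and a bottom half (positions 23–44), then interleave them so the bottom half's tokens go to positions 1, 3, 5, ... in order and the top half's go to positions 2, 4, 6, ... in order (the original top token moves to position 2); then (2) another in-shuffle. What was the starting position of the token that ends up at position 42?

33

Undo the operations in reverse order, starting from position 42:
  undo op 2 (in-shuffle, from top half): 42 ← 21
  undo op 1 (in-shuffle, from bottom half): 21 ← 33
So the token at position 42 came from original position 33.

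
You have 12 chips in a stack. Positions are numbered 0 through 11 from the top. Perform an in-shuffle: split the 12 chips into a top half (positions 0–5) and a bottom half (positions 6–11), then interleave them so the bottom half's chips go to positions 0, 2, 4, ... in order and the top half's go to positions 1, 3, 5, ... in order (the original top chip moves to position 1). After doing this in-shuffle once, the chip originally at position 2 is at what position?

Track the chip's position through each in-shuffle:
2 → 5

5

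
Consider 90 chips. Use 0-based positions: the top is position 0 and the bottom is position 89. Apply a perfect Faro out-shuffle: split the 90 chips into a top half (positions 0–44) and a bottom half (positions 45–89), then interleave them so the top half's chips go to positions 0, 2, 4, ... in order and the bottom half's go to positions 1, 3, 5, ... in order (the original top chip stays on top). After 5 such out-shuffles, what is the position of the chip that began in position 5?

Track the chip's position through each out-shuffle:
5 → 10 → 20 → 40 → 80 → 71

71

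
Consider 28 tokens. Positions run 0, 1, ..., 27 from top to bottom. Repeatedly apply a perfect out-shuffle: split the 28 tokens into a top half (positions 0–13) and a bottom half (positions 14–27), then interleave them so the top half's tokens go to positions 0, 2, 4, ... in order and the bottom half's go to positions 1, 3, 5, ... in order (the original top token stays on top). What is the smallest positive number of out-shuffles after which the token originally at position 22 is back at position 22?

18

Follow position 22 under repeated out-shuffles:
22 → 17 → 7 → 14 → 1 → 2 → 4 → 8 → 16 → 5 → 10 → 20 → 13 → 26 → 25 → 23 → 19 → 11 → 22
It first returns after 18 out-shuffles.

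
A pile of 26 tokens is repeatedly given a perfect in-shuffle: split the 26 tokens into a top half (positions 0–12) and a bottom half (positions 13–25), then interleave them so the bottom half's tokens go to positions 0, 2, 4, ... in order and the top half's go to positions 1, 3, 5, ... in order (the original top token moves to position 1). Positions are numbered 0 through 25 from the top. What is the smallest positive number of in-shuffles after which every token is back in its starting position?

The in-shuffle permutes the 26 positions with cycle lengths [2, 6, 18].
Every token is home exactly when every cycle has completed a whole number of laps, i.e. after lcm(2, 6, 18) = 18 in-shuffles.

18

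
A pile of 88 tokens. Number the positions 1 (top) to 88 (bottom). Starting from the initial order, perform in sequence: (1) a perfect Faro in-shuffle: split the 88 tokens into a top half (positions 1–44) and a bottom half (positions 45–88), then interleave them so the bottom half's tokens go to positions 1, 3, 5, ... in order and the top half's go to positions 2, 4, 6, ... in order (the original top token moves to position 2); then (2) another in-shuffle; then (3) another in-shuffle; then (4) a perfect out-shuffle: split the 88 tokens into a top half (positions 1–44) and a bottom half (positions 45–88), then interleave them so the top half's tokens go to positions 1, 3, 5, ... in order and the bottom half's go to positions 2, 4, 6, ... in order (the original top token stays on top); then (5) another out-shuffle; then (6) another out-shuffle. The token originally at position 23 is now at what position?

41

Track the token from position 23 forward through each operation:
  after op 1 (in-shuffle): 23 → 46
  after op 2 (in-shuffle): 46 → 3
  after op 3 (in-shuffle): 3 → 6
  after op 4 (out-shuffle): 6 → 11
  after op 5 (out-shuffle): 11 → 21
  after op 6 (out-shuffle): 21 → 41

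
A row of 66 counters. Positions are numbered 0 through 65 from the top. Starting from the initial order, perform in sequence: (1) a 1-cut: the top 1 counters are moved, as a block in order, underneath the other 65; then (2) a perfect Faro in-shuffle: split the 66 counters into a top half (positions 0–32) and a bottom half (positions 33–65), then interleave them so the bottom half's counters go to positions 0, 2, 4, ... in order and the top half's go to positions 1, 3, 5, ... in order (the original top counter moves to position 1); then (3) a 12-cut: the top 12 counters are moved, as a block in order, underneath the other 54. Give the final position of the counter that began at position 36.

Track the counter from position 36 forward through each operation:
  after op 1 (cut 1): 36 → 35
  after op 2 (in-shuffle): 35 → 4
  after op 3 (cut 12): 4 → 58

58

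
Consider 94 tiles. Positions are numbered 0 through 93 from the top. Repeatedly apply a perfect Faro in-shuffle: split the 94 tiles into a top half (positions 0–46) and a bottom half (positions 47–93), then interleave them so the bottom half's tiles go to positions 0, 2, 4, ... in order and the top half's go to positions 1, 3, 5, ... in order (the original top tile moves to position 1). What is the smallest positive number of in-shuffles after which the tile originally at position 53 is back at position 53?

Follow position 53 under repeated in-shuffles:
53 → 12 → 25 → 51 → 8 → 17 → 35 → 71 → ... → 53 (length 36)
It first returns after 36 in-shuffles.

36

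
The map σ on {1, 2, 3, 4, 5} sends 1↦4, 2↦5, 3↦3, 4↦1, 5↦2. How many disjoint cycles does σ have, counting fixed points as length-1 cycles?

Cycle decomposition: (1 4) (2 5) (3).
3 cycles.

3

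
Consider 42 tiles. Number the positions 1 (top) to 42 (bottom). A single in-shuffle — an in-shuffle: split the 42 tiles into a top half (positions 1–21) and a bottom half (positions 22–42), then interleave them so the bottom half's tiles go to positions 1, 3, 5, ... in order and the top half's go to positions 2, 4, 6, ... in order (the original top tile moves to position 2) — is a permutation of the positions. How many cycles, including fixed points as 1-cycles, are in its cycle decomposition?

Trace each unvisited position around until it returns:
(1 2 4 8 16 32 ... len 14) (3 6 12 24 5 10 ... len 14) (7 14 28 13 26 9 ... len 14)
3 cycles in total.

3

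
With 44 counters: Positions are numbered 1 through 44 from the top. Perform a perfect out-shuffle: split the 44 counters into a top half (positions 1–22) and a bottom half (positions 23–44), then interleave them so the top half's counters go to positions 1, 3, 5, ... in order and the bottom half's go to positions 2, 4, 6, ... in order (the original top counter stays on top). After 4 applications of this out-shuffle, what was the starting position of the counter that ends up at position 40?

33

Work backwards from position 40, undoing one out-shuffle at a time:
40 ← 42 ← 43 ← 22 ← 33
So the counter now at position 40 started at position 33.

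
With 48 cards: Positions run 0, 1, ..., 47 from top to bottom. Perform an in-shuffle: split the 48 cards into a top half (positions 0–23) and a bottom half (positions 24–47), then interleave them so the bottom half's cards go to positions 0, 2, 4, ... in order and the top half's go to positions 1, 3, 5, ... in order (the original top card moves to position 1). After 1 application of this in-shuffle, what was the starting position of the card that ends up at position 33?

16

Work backwards from position 33, undoing one in-shuffle at a time:
33 ← 16
So the card now at position 33 started at position 16.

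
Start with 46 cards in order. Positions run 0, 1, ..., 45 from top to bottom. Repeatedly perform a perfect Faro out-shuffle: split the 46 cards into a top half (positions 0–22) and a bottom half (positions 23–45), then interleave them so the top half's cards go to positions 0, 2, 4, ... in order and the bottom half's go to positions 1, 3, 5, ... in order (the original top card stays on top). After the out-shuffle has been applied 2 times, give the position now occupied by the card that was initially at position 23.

2

Track the card's position through each out-shuffle:
23 → 1 → 2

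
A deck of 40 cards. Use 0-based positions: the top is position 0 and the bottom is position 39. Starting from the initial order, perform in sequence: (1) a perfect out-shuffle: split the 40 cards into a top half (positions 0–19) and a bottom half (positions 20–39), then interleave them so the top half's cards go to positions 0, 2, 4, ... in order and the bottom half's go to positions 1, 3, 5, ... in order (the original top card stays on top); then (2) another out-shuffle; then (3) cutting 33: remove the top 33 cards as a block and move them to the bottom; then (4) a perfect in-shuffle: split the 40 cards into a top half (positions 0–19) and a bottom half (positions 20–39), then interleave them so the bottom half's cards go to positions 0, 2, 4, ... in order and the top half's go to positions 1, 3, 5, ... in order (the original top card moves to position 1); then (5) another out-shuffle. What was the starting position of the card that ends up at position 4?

Undo the operations in reverse order, starting from position 4:
  undo op 5 (out-shuffle, from top half): 4 ← 2
  undo op 4 (in-shuffle, from bottom half): 2 ← 21
  undo op 3 (cut 33): 21 ← 14
  undo op 2 (out-shuffle, from top half): 14 ← 7
  undo op 1 (out-shuffle, from bottom half): 7 ← 23
So the card at position 4 came from original position 23.

23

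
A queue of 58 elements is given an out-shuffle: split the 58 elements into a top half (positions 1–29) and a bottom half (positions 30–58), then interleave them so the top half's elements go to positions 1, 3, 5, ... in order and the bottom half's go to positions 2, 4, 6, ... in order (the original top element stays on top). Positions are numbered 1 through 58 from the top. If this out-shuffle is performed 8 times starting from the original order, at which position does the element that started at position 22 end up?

19

Track the element's position through each out-shuffle:
22 → 43 → 28 → 55 → 52 → 46 → 34 → 10 → 19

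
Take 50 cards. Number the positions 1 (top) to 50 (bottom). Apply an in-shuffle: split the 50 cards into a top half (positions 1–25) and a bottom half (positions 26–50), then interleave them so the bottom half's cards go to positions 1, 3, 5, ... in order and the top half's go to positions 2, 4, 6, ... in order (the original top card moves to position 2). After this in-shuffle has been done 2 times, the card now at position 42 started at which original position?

36

Work backwards from position 42, undoing one in-shuffle at a time:
42 ← 21 ← 36
So the card now at position 42 started at position 36.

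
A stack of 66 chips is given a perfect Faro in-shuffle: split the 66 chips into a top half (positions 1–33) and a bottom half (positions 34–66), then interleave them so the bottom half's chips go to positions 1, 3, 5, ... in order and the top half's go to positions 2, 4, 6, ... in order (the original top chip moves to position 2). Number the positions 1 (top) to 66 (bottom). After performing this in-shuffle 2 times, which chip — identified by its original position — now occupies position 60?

Work backwards from position 60, undoing one in-shuffle at a time:
60 ← 30 ← 15
So the chip now at position 60 started at position 15.

15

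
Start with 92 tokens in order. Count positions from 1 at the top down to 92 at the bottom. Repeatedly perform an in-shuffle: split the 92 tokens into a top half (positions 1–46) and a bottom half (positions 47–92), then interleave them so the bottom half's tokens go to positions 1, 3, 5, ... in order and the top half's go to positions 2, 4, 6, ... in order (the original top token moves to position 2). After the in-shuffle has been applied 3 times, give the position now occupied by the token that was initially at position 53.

Track the token's position through each in-shuffle:
53 → 13 → 26 → 52

52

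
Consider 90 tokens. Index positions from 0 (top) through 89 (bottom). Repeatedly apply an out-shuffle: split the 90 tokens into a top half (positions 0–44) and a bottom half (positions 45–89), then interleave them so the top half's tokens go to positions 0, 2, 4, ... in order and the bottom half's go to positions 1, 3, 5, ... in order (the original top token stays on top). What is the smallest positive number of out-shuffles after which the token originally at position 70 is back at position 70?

Follow position 70 under repeated out-shuffles:
70 → 51 → 13 → 26 → 52 → 15 → 30 → 60 → 31 → 62 → 35 → 70
It first returns after 11 out-shuffles.

11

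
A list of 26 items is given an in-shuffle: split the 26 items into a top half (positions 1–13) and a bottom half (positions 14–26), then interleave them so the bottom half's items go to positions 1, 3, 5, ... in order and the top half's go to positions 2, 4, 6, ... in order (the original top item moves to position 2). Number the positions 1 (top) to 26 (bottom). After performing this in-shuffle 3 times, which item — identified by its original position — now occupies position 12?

Work backwards from position 12, undoing one in-shuffle at a time:
12 ← 6 ← 3 ← 15
So the item now at position 12 started at position 15.

15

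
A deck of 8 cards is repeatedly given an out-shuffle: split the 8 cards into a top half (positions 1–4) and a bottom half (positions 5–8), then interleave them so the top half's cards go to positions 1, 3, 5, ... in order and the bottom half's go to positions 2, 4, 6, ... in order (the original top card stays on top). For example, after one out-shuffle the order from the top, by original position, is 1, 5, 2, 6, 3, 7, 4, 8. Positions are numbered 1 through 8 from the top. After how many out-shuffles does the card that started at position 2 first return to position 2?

3

Follow position 2 under repeated out-shuffles:
2 → 3 → 5 → 2
It first returns after 3 out-shuffles.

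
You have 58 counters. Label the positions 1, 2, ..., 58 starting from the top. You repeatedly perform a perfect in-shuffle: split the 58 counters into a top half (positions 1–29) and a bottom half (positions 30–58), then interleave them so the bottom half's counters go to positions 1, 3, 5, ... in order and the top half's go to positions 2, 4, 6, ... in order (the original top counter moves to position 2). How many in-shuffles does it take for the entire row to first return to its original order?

58

The in-shuffle permutes the 58 positions with cycle lengths [58].
Every counter is home exactly when every cycle has completed a whole number of laps, i.e. after lcm(58) = 58 in-shuffles.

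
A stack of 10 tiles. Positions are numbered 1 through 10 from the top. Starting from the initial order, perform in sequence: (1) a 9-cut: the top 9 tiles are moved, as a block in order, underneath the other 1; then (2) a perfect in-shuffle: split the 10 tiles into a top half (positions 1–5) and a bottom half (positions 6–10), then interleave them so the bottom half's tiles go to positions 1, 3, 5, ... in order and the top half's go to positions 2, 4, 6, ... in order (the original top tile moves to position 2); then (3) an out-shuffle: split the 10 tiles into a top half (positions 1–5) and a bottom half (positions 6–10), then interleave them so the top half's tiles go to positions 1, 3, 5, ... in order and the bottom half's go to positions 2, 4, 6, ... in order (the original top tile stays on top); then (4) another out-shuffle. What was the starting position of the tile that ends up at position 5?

10

Undo the operations in reverse order, starting from position 5:
  undo op 4 (out-shuffle, from top half): 5 ← 3
  undo op 3 (out-shuffle, from top half): 3 ← 2
  undo op 2 (in-shuffle, from top half): 2 ← 1
  undo op 1 (cut 9): 1 ← 10
So the tile at position 5 came from original position 10.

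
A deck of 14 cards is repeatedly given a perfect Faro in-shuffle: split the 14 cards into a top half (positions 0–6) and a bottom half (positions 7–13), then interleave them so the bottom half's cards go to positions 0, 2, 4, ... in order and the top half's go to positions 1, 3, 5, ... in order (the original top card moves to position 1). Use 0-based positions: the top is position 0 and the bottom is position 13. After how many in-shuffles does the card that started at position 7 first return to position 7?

4

Follow position 7 under repeated in-shuffles:
7 → 0 → 1 → 3 → 7
It first returns after 4 in-shuffles.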